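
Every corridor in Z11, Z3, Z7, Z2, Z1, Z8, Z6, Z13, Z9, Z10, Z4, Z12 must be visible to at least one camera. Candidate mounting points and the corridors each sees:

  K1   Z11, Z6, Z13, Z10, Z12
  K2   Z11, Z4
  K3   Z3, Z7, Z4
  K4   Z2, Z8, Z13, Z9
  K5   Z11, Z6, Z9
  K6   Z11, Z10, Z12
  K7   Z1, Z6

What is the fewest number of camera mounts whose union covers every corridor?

4

K1, K3, K4, K7 together cover {Z11, Z3, Z7, Z2, Z1, Z8, Z6, Z13, Z9, Z10, Z4, Z12} — every corridor.
No 3 of the 7 camera mounts cover everything (all 35 triples fall short), so 4 is minimum.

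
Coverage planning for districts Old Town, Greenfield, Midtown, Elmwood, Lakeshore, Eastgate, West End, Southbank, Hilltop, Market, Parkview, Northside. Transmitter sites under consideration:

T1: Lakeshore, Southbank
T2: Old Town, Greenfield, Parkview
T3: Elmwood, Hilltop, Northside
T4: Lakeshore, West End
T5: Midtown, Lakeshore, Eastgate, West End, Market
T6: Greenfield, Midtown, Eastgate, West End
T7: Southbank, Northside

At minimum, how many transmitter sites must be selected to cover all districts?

4

T1, T2, T3, T5 together cover {Old Town, Greenfield, Midtown, Elmwood, Lakeshore, Eastgate, West End, Southbank, Hilltop, Market, Parkview, Northside} — every district.
No 3 of the 7 transmitter sites cover everything (all 35 triples fall short), so 4 is minimum.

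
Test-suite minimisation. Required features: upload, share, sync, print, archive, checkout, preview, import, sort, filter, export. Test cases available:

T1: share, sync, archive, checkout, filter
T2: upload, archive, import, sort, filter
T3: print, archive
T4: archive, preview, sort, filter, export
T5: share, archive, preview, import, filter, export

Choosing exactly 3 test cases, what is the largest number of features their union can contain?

10

Choosing T1, T2, T4 covers {upload, share, sync, archive, checkout, preview, import, sort, filter, export} — 10 features.
No choice of 3 test cases does better; here print is left uncovered.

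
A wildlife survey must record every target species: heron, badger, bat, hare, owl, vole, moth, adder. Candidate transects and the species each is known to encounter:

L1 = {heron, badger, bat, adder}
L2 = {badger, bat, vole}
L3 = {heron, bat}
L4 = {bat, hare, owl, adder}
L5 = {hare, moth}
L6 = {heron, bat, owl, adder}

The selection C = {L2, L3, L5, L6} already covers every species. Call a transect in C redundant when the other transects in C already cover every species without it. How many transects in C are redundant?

Drop L2: badger, vole uncovered — not redundant.
Drop L3: the rest still cover every species — redundant.
Drop L5: hare, moth uncovered — not redundant.
Drop L6: owl, adder uncovered — not redundant.
1 redundant: L3.

1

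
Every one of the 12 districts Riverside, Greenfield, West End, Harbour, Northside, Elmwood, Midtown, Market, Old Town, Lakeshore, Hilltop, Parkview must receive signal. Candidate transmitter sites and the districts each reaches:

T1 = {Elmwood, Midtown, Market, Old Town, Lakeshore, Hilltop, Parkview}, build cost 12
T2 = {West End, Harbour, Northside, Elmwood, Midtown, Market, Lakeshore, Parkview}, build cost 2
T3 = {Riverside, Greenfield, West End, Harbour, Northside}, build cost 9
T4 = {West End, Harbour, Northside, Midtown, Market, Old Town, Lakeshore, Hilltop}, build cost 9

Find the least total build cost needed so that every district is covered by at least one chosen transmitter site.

T2, T3, T4 cover every district at build cost 2 + 9 + 9 = 20.
Any cover uses at least 2 transmitter sites; among all covering selections none totals below 20.

20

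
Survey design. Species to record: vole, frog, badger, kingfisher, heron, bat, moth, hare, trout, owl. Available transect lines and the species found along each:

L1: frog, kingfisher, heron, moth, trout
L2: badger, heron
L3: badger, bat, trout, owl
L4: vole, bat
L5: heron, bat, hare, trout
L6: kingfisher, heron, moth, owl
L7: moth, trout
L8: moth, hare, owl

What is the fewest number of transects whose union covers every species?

L1, L2, L4, L8 together cover {vole, frog, badger, kingfisher, heron, bat, moth, hare, trout, owl} — every species.
No 3 of the 8 transects cover everything (all 56 triples fall short), so 4 is minimum.

4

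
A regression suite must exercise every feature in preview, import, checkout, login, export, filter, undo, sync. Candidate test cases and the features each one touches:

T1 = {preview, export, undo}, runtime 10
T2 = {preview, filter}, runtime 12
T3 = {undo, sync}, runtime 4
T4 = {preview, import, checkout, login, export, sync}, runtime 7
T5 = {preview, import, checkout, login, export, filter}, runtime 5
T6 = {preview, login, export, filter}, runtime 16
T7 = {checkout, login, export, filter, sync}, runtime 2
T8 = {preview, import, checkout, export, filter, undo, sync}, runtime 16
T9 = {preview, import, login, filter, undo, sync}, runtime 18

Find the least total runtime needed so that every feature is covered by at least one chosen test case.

9

T3, T5 cover every feature at runtime 4 + 5 = 9.
Any cover uses at least 2 test cases; among all covering selections none totals below 9.
Greedy by coverage-per-runtime would pick T7, T5, T3 for 11 — worse than the optimum 9.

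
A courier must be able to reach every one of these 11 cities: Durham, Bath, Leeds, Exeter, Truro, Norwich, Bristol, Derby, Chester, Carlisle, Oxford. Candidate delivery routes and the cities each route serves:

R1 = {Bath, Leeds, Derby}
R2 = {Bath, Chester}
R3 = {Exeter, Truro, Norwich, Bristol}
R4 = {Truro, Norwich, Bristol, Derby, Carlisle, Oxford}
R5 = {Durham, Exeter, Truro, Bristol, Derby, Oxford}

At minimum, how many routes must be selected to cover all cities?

R1, R2, R4, R5 together cover {Durham, Bath, Leeds, Exeter, Truro, Norwich, Bristol, Derby, Chester, Carlisle, Oxford} — every city.
No 3 of the 5 routes cover everything (all 10 triples fall short), so 4 is minimum.

4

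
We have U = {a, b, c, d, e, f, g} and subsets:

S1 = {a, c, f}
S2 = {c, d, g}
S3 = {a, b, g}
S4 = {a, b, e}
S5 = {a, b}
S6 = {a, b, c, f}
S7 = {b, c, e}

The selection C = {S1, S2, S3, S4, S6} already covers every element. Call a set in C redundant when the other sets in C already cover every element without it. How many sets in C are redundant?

Drop S1: the rest still cover every element — redundant.
Drop S2: d uncovered — not redundant.
Drop S3: the rest still cover every element — redundant.
Drop S4: e uncovered — not redundant.
Drop S6: the rest still cover every element — redundant.
3 redundant: S1, S3, S6.

3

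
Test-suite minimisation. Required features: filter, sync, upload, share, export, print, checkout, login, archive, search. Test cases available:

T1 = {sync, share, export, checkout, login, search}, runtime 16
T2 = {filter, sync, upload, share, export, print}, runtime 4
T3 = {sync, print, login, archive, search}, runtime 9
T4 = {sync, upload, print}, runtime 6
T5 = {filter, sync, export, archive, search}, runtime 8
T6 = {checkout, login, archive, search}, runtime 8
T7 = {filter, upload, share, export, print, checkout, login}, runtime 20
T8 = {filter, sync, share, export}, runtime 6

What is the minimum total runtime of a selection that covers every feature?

12

T2, T6 cover every feature at runtime 4 + 8 = 12.
Any cover uses at least 2 test cases; among all covering selections none totals below 12.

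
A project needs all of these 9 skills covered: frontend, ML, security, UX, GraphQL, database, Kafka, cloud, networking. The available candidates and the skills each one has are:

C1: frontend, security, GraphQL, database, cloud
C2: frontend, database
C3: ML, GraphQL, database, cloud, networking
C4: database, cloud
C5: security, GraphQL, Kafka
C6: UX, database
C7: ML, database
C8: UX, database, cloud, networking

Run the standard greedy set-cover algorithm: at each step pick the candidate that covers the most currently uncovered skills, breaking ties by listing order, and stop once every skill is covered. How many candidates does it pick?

Pick 1: C1 covers 5 new skills (frontend, security, GraphQL, database, cloud).
Pick 2: C3 covers 2 new skills (ML, networking).
Pick 3: C5 covers 1 new skills (Kafka).
Pick 4: C6 covers 1 new skills (UX).
Greedy uses 4 candidates.

4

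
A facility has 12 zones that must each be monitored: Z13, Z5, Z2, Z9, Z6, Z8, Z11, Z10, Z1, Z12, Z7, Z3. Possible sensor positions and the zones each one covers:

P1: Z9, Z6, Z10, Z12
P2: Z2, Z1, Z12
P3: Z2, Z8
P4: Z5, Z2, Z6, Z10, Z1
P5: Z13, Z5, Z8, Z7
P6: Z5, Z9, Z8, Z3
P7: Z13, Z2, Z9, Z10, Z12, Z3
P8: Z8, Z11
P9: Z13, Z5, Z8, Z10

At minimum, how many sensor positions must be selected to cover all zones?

4

P4, P5, P7, P8 together cover {Z13, Z5, Z2, Z9, Z6, Z8, Z11, Z10, Z1, Z12, Z7, Z3} — every zone.
No 3 of the 9 sensor positions cover everything (all 84 triples fall short), so 4 is minimum.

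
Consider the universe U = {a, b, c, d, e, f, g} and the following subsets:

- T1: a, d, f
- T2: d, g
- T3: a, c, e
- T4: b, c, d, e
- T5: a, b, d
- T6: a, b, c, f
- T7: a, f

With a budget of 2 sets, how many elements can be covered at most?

6

Choosing T1, T4 covers {a, b, c, d, e, f} — 6 elements.
No choice of 2 sets does better; here g is left uncovered.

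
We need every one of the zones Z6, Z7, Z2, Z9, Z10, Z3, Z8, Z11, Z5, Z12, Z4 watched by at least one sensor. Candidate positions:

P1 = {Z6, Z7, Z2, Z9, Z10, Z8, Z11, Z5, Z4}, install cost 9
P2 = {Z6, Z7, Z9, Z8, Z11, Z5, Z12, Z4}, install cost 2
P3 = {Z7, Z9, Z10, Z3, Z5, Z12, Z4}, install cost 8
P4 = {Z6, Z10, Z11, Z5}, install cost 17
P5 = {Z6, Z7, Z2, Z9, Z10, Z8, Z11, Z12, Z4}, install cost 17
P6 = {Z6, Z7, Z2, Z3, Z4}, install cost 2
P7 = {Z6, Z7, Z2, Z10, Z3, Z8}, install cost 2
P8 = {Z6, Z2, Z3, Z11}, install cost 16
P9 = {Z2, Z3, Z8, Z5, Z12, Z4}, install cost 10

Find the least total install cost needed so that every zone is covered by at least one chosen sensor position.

P2, P7 cover every zone at install cost 2 + 2 = 4.
Any cover uses at least 2 sensor positions; among all covering selections none totals below 4.

4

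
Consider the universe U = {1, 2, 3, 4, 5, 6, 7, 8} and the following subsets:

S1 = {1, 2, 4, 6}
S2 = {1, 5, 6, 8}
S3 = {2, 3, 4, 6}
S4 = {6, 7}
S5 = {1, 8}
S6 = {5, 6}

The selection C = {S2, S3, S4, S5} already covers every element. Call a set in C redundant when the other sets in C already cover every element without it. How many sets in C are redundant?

Drop S2: 5 uncovered — not redundant.
Drop S3: 2, 3, 4 uncovered — not redundant.
Drop S4: 7 uncovered — not redundant.
Drop S5: the rest still cover every element — redundant.
1 redundant: S5.

1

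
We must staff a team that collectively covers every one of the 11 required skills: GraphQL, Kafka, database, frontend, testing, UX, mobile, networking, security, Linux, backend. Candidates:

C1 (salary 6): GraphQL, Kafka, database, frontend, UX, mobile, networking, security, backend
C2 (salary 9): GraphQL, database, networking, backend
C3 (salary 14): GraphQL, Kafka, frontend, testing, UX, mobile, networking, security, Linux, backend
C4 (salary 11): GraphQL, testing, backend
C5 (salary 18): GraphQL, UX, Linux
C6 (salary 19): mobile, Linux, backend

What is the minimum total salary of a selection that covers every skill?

20

C1, C3 cover every skill at salary 6 + 14 = 20.
Any cover uses at least 2 candidates; among all covering selections none totals below 20.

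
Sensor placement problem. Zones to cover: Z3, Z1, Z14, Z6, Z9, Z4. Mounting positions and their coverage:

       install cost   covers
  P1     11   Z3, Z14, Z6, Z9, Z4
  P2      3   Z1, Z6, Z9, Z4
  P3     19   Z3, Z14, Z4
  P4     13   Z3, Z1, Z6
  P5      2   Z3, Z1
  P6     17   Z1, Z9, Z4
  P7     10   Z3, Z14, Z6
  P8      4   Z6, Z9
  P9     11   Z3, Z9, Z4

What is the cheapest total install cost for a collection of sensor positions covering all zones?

P1, P5 cover every zone at install cost 11 + 2 = 13.
Any cover uses at least 2 sensor positions; among all covering selections none totals below 13.

13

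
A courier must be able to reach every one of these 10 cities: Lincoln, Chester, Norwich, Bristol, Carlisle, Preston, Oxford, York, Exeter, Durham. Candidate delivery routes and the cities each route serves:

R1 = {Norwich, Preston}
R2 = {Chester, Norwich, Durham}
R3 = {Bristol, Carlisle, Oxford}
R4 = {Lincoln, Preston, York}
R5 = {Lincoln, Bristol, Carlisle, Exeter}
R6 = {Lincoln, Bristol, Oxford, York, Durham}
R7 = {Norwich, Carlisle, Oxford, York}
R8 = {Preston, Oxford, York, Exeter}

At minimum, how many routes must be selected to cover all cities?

R2, R5, R8 together cover {Lincoln, Chester, Norwich, Bristol, Carlisle, Preston, Oxford, York, Exeter, Durham} — every city.
No 2 of the 8 routes cover everything (all 28 pairs fall short), so 3 is minimum.
Greedy (largest uncovered first) would take R6, R1, R5, R2 — 4 routes — but 3 suffice.

3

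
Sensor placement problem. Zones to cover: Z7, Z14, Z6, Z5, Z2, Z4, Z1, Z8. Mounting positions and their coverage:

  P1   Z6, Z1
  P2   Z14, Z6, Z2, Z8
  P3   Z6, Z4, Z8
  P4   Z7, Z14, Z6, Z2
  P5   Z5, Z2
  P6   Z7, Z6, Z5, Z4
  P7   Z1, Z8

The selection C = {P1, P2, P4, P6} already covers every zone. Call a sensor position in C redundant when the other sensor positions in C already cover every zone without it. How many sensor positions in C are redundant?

1

Drop P1: Z1 uncovered — not redundant.
Drop P2: Z8 uncovered — not redundant.
Drop P4: the rest still cover every zone — redundant.
Drop P6: Z5, Z4 uncovered — not redundant.
1 redundant: P4.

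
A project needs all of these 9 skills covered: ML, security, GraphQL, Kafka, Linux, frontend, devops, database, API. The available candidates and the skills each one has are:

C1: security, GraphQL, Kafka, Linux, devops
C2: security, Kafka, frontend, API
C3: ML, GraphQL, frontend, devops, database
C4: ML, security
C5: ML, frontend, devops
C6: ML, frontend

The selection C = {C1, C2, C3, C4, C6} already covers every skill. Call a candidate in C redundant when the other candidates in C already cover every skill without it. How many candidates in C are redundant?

Drop C1: Linux uncovered — not redundant.
Drop C2: API uncovered — not redundant.
Drop C3: database uncovered — not redundant.
Drop C4: the rest still cover every skill — redundant.
Drop C6: the rest still cover every skill — redundant.
2 redundant: C4, C6.

2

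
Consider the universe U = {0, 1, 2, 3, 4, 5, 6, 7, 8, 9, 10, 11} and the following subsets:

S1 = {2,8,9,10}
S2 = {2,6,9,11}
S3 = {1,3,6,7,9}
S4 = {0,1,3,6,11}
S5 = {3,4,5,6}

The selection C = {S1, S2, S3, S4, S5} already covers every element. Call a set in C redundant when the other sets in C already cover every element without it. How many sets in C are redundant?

Drop S1: 8, 10 uncovered — not redundant.
Drop S2: the rest still cover every element — redundant.
Drop S3: 7 uncovered — not redundant.
Drop S4: 0 uncovered — not redundant.
Drop S5: 4, 5 uncovered — not redundant.
1 redundant: S2.

1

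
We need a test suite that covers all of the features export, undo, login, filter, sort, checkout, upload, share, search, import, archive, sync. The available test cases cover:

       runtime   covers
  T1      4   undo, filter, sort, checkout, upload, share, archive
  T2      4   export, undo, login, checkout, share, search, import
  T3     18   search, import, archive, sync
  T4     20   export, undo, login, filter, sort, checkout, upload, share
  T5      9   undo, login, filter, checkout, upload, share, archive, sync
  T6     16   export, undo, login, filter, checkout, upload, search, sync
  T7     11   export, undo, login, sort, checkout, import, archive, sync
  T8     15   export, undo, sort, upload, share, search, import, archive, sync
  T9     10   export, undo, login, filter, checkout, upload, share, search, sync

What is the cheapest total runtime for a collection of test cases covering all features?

17

T1, T2, T5 cover every feature at runtime 4 + 4 + 9 = 17.
Any cover uses at least 2 test cases; among all covering selections none totals below 17.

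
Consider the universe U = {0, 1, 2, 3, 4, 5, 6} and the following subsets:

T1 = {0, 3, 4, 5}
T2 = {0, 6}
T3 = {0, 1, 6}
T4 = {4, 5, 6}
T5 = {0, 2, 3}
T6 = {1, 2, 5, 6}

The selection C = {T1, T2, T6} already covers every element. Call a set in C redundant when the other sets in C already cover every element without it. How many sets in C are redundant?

1

Drop T1: 3, 4 uncovered — not redundant.
Drop T2: the rest still cover every element — redundant.
Drop T6: 1, 2 uncovered — not redundant.
1 redundant: T2.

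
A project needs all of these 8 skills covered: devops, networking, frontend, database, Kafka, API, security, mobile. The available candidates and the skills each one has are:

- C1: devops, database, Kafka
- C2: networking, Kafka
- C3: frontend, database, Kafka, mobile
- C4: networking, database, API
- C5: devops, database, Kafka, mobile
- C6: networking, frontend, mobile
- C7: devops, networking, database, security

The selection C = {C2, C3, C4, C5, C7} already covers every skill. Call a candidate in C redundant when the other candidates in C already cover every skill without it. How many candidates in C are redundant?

Drop C2: the rest still cover every skill — redundant.
Drop C3: frontend uncovered — not redundant.
Drop C4: API uncovered — not redundant.
Drop C5: the rest still cover every skill — redundant.
Drop C7: security uncovered — not redundant.
2 redundant: C2, C5.

2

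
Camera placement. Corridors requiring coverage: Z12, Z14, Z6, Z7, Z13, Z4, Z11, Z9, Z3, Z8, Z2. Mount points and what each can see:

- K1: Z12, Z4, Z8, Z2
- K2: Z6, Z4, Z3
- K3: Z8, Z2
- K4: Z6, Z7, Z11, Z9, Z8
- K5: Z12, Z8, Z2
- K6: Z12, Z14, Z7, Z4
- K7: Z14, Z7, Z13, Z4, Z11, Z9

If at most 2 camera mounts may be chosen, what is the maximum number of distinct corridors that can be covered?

9

Choosing K1, K7 covers {Z12, Z14, Z7, Z13, Z4, Z11, Z9, Z8, Z2} — 9 corridors.
No choice of 2 camera mounts does better; here Z6, Z3 are left uncovered.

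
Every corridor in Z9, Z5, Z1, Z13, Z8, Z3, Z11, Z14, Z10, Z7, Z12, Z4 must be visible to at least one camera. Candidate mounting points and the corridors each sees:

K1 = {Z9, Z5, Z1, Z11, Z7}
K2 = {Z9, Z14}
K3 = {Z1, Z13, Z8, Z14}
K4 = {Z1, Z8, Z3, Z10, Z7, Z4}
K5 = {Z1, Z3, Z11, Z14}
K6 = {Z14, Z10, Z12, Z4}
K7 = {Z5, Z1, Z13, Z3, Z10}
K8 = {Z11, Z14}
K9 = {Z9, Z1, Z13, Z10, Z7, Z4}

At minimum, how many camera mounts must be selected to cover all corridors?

K1, K3, K4, K6 together cover {Z9, Z5, Z1, Z13, Z8, Z3, Z11, Z14, Z10, Z7, Z12, Z4} — every corridor.
No 3 of the 9 camera mounts cover everything (all 84 triples fall short), so 4 is minimum.

4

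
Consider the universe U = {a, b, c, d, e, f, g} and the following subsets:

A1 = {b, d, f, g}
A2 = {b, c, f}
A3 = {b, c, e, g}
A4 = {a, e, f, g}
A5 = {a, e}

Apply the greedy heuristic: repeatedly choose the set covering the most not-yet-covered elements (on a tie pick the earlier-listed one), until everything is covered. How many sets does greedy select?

Pick 1: A1 covers 4 new elements (b, d, f, g).
Pick 2: A3 covers 2 new elements (c, e).
Pick 3: A4 covers 1 new elements (a).
Greedy uses 3 sets.

3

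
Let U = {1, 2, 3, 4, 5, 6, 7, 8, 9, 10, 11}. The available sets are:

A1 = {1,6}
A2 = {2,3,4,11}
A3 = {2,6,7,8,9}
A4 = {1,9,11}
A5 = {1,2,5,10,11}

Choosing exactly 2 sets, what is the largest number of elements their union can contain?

Choosing A3, A5 covers {1, 2, 5, 6, 7, 8, 9, 10, 11} — 9 elements.
No choice of 2 sets does better; here 3, 4 are left uncovered.

9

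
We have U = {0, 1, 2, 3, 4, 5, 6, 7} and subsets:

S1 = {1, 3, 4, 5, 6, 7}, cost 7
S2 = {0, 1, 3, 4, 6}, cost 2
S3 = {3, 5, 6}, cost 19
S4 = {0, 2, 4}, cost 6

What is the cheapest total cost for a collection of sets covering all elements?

S1, S4 cover every element at cost 7 + 6 = 13.
Any cover uses at least 2 sets; among all covering selections none totals below 13.
Greedy by coverage-per-cost would pick S2, S1, S4 for 15 — worse than the optimum 13.

13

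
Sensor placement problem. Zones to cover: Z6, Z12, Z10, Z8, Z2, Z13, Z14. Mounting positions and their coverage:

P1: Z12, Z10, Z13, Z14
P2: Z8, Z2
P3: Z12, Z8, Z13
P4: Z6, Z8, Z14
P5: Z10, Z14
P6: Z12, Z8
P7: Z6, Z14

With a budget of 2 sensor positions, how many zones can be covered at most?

6

Choosing P1, P2 covers {Z12, Z10, Z8, Z2, Z13, Z14} — 6 zones.
No choice of 2 sensor positions does better; here Z6 is left uncovered.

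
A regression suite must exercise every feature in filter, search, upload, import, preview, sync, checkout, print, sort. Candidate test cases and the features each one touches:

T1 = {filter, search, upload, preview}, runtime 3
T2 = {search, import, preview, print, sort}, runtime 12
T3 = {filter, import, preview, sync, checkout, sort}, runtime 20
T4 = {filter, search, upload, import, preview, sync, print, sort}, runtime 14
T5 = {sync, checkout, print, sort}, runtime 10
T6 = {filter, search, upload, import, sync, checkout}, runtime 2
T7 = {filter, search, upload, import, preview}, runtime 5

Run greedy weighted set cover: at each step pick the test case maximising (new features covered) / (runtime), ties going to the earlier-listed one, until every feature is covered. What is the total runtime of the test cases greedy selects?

Pick 1: T6 adds 6 new (filter, search, upload, import, sync, checkout) at runtime 2 (ratio 6/2).
Pick 2: T1 adds 1 new (preview) at runtime 3 (ratio 1/3).
Pick 3: T5 adds 2 new (print, sort) at runtime 10 (ratio 2/10).
Greedy total runtime: 2 + 3 + 10 = 15. (The true optimum is 14, so greedy overshoots here.)

15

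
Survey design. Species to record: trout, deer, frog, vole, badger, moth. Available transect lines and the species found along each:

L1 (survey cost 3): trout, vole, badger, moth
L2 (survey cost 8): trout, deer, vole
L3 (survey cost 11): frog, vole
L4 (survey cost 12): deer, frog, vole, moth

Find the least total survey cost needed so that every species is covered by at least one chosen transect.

15

L1, L4 cover every species at survey cost 3 + 12 = 15.
Any cover uses at least 2 transects; among all covering selections none totals below 15.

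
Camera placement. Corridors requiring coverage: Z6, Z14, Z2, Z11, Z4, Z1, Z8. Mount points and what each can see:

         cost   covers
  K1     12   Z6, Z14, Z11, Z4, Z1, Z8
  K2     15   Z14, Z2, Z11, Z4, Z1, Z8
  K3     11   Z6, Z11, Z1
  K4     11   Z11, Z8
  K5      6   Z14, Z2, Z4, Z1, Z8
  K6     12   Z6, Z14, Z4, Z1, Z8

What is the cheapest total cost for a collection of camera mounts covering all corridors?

K3, K5 cover every corridor at cost 11 + 6 = 17.
Any cover uses at least 2 camera mounts; among all covering selections none totals below 17.

17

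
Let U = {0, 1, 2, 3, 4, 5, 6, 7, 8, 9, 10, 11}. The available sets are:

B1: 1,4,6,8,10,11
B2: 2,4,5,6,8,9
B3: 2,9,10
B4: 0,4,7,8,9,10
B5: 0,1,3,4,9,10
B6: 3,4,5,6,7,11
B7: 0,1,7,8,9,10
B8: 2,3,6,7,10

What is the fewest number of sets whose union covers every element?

B2, B5, B6 together cover {0, 1, 2, 3, 4, 5, 6, 7, 8, 9, 10, 11} — every element.
No 2 of the 8 sets cover everything (all 28 pairs fall short), so 3 is minimum.
Greedy (largest uncovered first) would take B1, B2, B4, B5 — 4 sets — but 3 suffice.

3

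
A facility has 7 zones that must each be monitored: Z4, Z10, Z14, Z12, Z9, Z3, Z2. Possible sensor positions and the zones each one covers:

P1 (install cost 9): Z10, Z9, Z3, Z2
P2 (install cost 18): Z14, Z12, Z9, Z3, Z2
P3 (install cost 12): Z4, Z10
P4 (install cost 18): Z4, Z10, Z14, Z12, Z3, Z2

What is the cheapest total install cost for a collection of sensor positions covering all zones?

27

P1, P4 cover every zone at install cost 9 + 18 = 27.
Any cover uses at least 2 sensor positions; among all covering selections none totals below 27.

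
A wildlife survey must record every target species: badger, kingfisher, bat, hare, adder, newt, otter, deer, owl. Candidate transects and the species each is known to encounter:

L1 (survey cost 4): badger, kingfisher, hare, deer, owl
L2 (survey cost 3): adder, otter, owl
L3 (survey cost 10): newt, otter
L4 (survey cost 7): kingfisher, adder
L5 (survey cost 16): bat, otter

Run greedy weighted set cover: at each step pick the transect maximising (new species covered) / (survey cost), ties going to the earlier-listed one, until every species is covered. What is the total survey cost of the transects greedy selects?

33

Pick 1: L1 adds 5 new (badger, kingfisher, hare, deer, owl) at survey cost 4 (ratio 5/4).
Pick 2: L2 adds 2 new (adder, otter) at survey cost 3 (ratio 2/3).
Pick 3: L3 adds 1 new (newt) at survey cost 10 (ratio 1/10).
Pick 4: L5 adds 1 new (bat) at survey cost 16 (ratio 1/16).
Greedy total survey cost: 4 + 3 + 10 + 16 = 33.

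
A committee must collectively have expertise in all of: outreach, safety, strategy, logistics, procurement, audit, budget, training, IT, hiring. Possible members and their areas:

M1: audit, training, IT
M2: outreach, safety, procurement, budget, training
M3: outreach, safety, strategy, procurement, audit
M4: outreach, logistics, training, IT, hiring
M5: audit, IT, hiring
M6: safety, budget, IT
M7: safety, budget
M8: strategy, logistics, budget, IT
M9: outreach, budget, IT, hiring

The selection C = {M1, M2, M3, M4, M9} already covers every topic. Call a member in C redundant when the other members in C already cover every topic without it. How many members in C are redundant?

3

Drop M1: the rest still cover every topic — redundant.
Drop M2: the rest still cover every topic — redundant.
Drop M3: strategy uncovered — not redundant.
Drop M4: logistics uncovered — not redundant.
Drop M9: the rest still cover every topic — redundant.
3 redundant: M1, M2, M9.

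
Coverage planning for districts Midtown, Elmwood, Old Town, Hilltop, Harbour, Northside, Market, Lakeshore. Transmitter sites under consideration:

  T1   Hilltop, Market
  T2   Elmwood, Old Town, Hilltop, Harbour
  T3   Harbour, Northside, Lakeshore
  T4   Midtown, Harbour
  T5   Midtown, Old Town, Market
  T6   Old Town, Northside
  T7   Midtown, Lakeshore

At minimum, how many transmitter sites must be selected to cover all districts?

T2, T3, T5 together cover {Midtown, Elmwood, Old Town, Hilltop, Harbour, Northside, Market, Lakeshore} — every district.
No 2 of the 7 transmitter sites cover everything (all 21 pairs fall short), so 3 is minimum.

3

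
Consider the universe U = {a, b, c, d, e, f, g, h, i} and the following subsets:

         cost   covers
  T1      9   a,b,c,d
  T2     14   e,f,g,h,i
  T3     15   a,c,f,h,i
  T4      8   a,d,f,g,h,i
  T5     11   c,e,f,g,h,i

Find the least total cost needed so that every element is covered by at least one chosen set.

T1, T5 cover every element at cost 9 + 11 = 20.
Any cover uses at least 2 sets; among all covering selections none totals below 20.
Greedy by coverage-per-cost would pick T4, T1, T5 for 28 — worse than the optimum 20.

20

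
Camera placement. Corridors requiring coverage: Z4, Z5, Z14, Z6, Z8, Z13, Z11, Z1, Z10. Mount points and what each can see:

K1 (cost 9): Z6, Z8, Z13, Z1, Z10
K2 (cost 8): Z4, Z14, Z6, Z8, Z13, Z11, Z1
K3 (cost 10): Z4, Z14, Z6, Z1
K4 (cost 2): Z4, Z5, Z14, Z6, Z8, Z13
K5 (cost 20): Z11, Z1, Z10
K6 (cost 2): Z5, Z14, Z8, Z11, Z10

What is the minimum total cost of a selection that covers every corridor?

10

K2, K6 cover every corridor at cost 8 + 2 = 10.
Any cover uses at least 2 camera mounts; among all covering selections none totals below 10.
Greedy by coverage-per-cost would pick K4, K6, K2 for 12 — worse than the optimum 10.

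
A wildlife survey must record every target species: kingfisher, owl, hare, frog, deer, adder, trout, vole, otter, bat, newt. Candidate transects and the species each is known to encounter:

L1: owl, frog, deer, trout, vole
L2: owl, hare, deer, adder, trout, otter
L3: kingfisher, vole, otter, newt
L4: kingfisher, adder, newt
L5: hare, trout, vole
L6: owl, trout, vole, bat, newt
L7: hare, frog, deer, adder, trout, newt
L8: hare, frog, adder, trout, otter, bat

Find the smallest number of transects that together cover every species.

L1, L3, L8 together cover {kingfisher, owl, hare, frog, deer, adder, trout, vole, otter, bat, newt} — every species.
No 2 of the 8 transects cover everything (all 28 pairs fall short), so 3 is minimum.

3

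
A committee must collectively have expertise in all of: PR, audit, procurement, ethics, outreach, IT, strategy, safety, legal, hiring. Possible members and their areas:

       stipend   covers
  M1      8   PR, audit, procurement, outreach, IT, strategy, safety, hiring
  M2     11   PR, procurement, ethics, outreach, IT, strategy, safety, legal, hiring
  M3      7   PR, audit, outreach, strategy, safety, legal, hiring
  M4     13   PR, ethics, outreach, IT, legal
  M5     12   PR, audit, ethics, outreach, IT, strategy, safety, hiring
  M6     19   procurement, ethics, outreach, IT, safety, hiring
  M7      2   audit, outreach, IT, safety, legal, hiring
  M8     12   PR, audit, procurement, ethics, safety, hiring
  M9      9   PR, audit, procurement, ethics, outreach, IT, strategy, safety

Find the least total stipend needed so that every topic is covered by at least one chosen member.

11

M7, M9 cover every topic at stipend 2 + 9 = 11.
Any cover uses at least 2 members; among all covering selections none totals below 11.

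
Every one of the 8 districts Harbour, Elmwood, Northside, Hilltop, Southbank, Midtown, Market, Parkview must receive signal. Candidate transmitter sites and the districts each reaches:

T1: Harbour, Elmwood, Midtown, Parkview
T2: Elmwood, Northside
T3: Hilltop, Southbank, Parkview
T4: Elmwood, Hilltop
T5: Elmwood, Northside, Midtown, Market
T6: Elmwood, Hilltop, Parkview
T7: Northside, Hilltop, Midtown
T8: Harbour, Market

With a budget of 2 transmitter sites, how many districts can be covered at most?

7

Choosing T3, T5 covers {Elmwood, Northside, Hilltop, Southbank, Midtown, Market, Parkview} — 7 districts.
No choice of 2 transmitter sites does better; here Harbour is left uncovered.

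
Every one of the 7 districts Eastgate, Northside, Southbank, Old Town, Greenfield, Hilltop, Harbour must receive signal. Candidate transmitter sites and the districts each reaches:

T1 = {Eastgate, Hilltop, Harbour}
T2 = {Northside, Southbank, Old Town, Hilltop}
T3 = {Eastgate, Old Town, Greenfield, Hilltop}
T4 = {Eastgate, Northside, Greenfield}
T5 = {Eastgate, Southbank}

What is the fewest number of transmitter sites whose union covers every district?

T1, T2, T3 together cover {Eastgate, Northside, Southbank, Old Town, Greenfield, Hilltop, Harbour} — every district.
No 2 of the 5 transmitter sites cover everything (all 10 pairs fall short), so 3 is minimum.

3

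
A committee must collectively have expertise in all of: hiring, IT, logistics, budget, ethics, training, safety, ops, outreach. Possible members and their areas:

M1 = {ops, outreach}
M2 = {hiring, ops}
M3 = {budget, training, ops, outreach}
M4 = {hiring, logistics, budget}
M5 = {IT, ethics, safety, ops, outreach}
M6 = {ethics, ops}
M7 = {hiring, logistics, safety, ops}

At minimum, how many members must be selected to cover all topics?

M3, M4, M5 together cover {hiring, IT, logistics, budget, ethics, training, safety, ops, outreach} — every topic.
No 2 of the 7 members cover everything (all 21 pairs fall short), so 3 is minimum.

3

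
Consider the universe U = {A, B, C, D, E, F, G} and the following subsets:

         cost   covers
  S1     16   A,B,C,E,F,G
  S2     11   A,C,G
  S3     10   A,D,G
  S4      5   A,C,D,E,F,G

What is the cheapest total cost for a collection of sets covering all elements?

S1, S4 cover every element at cost 16 + 5 = 21.
Any cover uses at least 2 sets; among all covering selections none totals below 21.

21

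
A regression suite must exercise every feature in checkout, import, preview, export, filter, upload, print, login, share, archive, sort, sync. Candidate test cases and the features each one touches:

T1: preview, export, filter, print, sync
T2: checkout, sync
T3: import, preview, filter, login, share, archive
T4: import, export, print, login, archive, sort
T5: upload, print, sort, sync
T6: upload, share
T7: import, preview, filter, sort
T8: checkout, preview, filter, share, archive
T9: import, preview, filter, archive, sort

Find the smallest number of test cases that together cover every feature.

3

T4, T5, T8 together cover {checkout, import, preview, export, filter, upload, print, login, share, archive, sort, sync} — every feature.
No 2 of the 9 test cases cover everything (all 36 pairs fall short), so 3 is minimum.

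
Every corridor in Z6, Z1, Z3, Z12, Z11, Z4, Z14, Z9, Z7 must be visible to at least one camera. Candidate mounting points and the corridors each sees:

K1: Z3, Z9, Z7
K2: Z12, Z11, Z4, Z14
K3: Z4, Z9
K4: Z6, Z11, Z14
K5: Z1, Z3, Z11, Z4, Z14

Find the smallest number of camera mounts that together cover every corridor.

K1, K2, K4, K5 together cover {Z6, Z1, Z3, Z12, Z11, Z4, Z14, Z9, Z7} — every corridor.
No 3 of the 5 camera mounts cover everything (all 10 triples fall short), so 4 is minimum.

4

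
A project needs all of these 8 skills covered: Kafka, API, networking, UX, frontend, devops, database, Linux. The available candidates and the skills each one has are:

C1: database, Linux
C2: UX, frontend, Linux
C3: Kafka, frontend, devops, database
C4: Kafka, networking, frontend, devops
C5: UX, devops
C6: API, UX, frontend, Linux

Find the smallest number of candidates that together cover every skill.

3

C1, C4, C6 together cover {Kafka, API, networking, UX, frontend, devops, database, Linux} — every skill.
No 2 of the 6 candidates cover everything (all 15 pairs fall short), so 3 is minimum.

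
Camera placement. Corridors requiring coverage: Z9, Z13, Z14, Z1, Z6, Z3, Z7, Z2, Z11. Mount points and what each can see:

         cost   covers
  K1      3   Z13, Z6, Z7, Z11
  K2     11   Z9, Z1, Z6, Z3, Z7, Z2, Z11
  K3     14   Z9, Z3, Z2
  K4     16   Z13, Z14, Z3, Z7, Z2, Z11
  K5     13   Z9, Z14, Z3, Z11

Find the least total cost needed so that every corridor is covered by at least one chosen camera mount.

27

K2, K4 cover every corridor at cost 11 + 16 = 27.
Any cover uses at least 2 camera mounts; among all covering selections none totals below 27.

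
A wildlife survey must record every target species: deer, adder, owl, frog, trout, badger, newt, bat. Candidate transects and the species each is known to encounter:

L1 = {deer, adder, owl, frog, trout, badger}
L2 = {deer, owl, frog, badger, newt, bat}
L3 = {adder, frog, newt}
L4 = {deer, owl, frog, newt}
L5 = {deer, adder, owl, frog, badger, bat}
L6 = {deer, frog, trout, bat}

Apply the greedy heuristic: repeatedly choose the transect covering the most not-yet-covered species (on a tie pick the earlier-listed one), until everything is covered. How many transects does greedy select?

2

Pick 1: L1 covers 6 new species (deer, adder, owl, frog, trout, badger).
Pick 2: L2 covers 2 new species (newt, bat).
Greedy uses 2 transects.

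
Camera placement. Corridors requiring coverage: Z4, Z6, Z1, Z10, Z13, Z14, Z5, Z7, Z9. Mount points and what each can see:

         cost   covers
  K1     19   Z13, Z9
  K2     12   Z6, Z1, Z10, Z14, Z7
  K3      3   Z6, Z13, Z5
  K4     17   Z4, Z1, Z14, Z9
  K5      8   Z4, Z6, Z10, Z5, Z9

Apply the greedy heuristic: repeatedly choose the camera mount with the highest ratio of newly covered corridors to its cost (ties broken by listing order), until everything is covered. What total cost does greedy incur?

Pick 1: K3 adds 3 new (Z6, Z13, Z5) at cost 3 (ratio 3/3).
Pick 2: K5 adds 3 new (Z4, Z10, Z9) at cost 8 (ratio 3/8).
Pick 3: K2 adds 3 new (Z1, Z14, Z7) at cost 12 (ratio 3/12).
Greedy total cost: 3 + 8 + 12 = 23.

23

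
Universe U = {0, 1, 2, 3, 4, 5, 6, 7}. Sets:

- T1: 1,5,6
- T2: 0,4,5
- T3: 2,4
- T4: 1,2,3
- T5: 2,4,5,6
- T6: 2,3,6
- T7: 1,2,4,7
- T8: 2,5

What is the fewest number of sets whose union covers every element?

T2, T6, T7 together cover {0, 1, 2, 3, 4, 5, 6, 7} — every element.
No 2 of the 8 sets cover everything (all 28 pairs fall short), so 3 is minimum.
Greedy (largest uncovered first) would take T5, T4, T2, T7 — 4 sets — but 3 suffice.

3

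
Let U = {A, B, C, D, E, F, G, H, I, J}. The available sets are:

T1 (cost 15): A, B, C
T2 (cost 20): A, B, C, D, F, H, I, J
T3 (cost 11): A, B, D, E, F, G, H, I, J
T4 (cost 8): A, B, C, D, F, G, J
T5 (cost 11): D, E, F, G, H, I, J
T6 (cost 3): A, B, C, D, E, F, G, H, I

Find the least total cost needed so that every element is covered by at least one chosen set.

T4, T6 cover every element at cost 8 + 3 = 11.
Any cover uses at least 2 sets; among all covering selections none totals below 11.

11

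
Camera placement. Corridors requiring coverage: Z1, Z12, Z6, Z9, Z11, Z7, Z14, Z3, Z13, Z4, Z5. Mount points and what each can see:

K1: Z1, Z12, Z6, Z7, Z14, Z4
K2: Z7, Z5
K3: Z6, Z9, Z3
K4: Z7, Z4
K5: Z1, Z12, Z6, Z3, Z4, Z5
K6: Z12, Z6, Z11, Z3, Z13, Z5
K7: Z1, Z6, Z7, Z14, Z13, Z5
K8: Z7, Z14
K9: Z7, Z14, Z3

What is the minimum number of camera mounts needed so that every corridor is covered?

3

K1, K3, K6 together cover {Z1, Z12, Z6, Z9, Z11, Z7, Z14, Z3, Z13, Z4, Z5} — every corridor.
No 2 of the 9 camera mounts cover everything (all 36 pairs fall short), so 3 is minimum.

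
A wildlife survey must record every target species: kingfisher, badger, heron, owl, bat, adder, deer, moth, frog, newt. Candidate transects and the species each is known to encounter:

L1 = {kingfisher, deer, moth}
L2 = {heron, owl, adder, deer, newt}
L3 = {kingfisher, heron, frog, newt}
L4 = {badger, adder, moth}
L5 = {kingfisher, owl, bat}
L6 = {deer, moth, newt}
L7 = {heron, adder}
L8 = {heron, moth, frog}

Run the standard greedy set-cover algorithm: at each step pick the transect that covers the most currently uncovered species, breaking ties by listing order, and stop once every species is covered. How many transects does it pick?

Pick 1: L2 covers 5 new species (heron, owl, adder, deer, newt).
Pick 2: L1 covers 2 new species (kingfisher, moth).
Pick 3: L3 covers 1 new species (frog).
Pick 4: L4 covers 1 new species (badger).
Pick 5: L5 covers 1 new species (bat).
Greedy uses 5 transects. (The true minimum is 4.)

5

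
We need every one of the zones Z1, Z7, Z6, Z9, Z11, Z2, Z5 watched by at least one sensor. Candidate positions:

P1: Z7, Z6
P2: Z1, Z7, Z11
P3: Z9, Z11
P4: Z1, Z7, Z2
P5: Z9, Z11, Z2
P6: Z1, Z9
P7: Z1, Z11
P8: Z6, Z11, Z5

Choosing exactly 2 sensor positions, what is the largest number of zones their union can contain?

6

Choosing P4, P8 covers {Z1, Z7, Z6, Z11, Z2, Z5} — 6 zones.
No choice of 2 sensor positions does better; here Z9 is left uncovered.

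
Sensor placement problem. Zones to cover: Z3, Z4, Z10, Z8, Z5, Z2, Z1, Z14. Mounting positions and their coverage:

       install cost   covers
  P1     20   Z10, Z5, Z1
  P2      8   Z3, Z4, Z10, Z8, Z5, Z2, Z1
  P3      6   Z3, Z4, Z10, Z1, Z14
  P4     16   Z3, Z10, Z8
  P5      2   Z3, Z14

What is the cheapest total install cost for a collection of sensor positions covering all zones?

10

P2, P5 cover every zone at install cost 8 + 2 = 10.
Any cover uses at least 2 sensor positions; among all covering selections none totals below 10.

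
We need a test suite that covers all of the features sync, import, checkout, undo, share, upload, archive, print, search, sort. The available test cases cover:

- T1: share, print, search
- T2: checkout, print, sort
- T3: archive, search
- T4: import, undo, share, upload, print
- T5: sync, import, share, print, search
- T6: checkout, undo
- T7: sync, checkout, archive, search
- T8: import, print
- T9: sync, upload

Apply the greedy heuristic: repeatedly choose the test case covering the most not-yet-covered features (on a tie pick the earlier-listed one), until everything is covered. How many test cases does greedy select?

3

Pick 1: T4 covers 5 new features (import, undo, share, upload, print).
Pick 2: T7 covers 4 new features (sync, checkout, archive, search).
Pick 3: T2 covers 1 new features (sort).
Greedy uses 3 test cases.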